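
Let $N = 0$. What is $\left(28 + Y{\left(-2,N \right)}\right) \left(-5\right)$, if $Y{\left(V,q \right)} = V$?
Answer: $-130$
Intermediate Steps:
$\left(28 + Y{\left(-2,N \right)}\right) \left(-5\right) = \left(28 - 2\right) \left(-5\right) = 26 \left(-5\right) = -130$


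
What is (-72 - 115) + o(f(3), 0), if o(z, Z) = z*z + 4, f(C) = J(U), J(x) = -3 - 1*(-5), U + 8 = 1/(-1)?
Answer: -179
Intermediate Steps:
U = -9 (U = -8 + 1/(-1) = -8 - 1 = -9)
J(x) = 2 (J(x) = -3 + 5 = 2)
f(C) = 2
o(z, Z) = 4 + z² (o(z, Z) = z² + 4 = 4 + z²)
(-72 - 115) + o(f(3), 0) = (-72 - 115) + (4 + 2²) = -187 + (4 + 4) = -187 + 8 = -179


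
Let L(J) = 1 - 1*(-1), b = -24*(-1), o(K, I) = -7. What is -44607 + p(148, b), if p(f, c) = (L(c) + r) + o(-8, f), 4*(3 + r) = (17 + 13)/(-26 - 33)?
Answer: -5264585/118 ≈ -44615.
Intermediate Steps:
b = 24
L(J) = 2 (L(J) = 1 + 1 = 2)
r = -369/118 (r = -3 + ((17 + 13)/(-26 - 33))/4 = -3 + (30/(-59))/4 = -3 + (30*(-1/59))/4 = -3 + (¼)*(-30/59) = -3 - 15/118 = -369/118 ≈ -3.1271)
p(f, c) = -959/118 (p(f, c) = (2 - 369/118) - 7 = -133/118 - 7 = -959/118)
-44607 + p(148, b) = -44607 - 959/118 = -5264585/118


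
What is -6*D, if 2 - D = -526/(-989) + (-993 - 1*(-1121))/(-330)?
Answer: -605752/54395 ≈ -11.136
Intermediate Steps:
D = 302876/163185 (D = 2 - (-526/(-989) + (-993 - 1*(-1121))/(-330)) = 2 - (-526*(-1/989) + (-993 + 1121)*(-1/330)) = 2 - (526/989 + 128*(-1/330)) = 2 - (526/989 - 64/165) = 2 - 1*23494/163185 = 2 - 23494/163185 = 302876/163185 ≈ 1.8560)
-6*D = -6*302876/163185 = -605752/54395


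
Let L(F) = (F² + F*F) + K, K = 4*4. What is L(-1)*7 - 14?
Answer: 112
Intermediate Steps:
K = 16
L(F) = 16 + 2*F² (L(F) = (F² + F*F) + 16 = (F² + F²) + 16 = 2*F² + 16 = 16 + 2*F²)
L(-1)*7 - 14 = (16 + 2*(-1)²)*7 - 14 = (16 + 2*1)*7 - 14 = (16 + 2)*7 - 14 = 18*7 - 14 = 126 - 14 = 112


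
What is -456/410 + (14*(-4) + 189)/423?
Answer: -69179/86715 ≈ -0.79777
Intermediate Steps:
-456/410 + (14*(-4) + 189)/423 = -456*1/410 + (-56 + 189)*(1/423) = -228/205 + 133*(1/423) = -228/205 + 133/423 = -69179/86715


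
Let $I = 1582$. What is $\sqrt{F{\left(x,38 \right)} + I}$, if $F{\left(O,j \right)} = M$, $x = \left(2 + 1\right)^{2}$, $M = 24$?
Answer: $\sqrt{1606} \approx 40.075$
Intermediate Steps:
$x = 9$ ($x = 3^{2} = 9$)
$F{\left(O,j \right)} = 24$
$\sqrt{F{\left(x,38 \right)} + I} = \sqrt{24 + 1582} = \sqrt{1606}$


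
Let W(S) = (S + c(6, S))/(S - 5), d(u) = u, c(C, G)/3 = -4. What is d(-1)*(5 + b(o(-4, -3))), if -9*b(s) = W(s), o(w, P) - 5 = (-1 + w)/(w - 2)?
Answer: -262/45 ≈ -5.8222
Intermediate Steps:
c(C, G) = -12 (c(C, G) = 3*(-4) = -12)
o(w, P) = 5 + (-1 + w)/(-2 + w) (o(w, P) = 5 + (-1 + w)/(w - 2) = 5 + (-1 + w)/(-2 + w))
W(S) = (-12 + S)/(-5 + S) (W(S) = (S - 12)/(S - 5) = (-12 + S)/(-5 + S))
b(s) = -(-12 + s)/(9*(-5 + s))
d(-1)*(5 + b(o(-4, -3))) = -(5 + (12 - (-11 + 6*(-4))/(-2 - 4))/(9*(-5 + (-11 + 6*(-4))/(-2 - 4)))) = -(5 + (12 - (-11 - 24)/(-6))/(9*(-5 + (-11 - 24)/(-6)))) = -(5 + (12 - (-1)*(-35)/6)/(9*(-5 - 1/6*(-35)))) = -(5 + (12 - 1*35/6)/(9*(-5 + 35/6))) = -(5 + (12 - 35/6)/(9*(5/6))) = -(5 + (1/9)*(6/5)*(37/6)) = -(5 + 37/45) = -1*262/45 = -262/45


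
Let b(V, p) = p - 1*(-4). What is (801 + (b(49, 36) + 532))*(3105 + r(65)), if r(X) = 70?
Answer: 4359275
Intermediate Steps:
b(V, p) = 4 + p (b(V, p) = p + 4 = 4 + p)
(801 + (b(49, 36) + 532))*(3105 + r(65)) = (801 + ((4 + 36) + 532))*(3105 + 70) = (801 + (40 + 532))*3175 = (801 + 572)*3175 = 1373*3175 = 4359275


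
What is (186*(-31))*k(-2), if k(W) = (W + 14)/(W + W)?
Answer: 17298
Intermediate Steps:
k(W) = (14 + W)/(2*W) (k(W) = (14 + W)/((2*W)) = (14 + W)*(1/(2*W)) = (14 + W)/(2*W))
(186*(-31))*k(-2) = (186*(-31))*((1/2)*(14 - 2)/(-2)) = -2883*(-1)*12/2 = -5766*(-3) = 17298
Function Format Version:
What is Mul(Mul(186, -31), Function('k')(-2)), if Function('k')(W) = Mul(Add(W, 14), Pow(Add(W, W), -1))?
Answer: 17298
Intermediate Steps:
Function('k')(W) = Mul(Rational(1, 2), Pow(W, -1), Add(14, W)) (Function('k')(W) = Mul(Add(14, W), Pow(Mul(2, W), -1)) = Mul(Add(14, W), Mul(Rational(1, 2), Pow(W, -1))) = Mul(Rational(1, 2), Pow(W, -1), Add(14, W)))
Mul(Mul(186, -31), Function('k')(-2)) = Mul(Mul(186, -31), Mul(Rational(1, 2), Pow(-2, -1), Add(14, -2))) = Mul(-5766, Mul(Rational(1, 2), Rational(-1, 2), 12)) = Mul(-5766, -3) = 17298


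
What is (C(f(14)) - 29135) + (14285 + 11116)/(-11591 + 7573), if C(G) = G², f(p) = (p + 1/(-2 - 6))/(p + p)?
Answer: -59949488311/2057216 ≈ -29141.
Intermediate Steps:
f(p) = (-⅛ + p)/(2*p) (f(p) = (p + 1/(-8))/((2*p)) = (p - ⅛)*(1/(2*p)) = (-⅛ + p)*(1/(2*p)) = (-⅛ + p)/(2*p))
(C(f(14)) - 29135) + (14285 + 11116)/(-11591 + 7573) = (((1/16)*(-1 + 8*14)/14)² - 29135) + (14285 + 11116)/(-11591 + 7573) = (((1/16)*(1/14)*(-1 + 112))² - 29135) + 25401/(-4018) = (((1/16)*(1/14)*111)² - 29135) + 25401*(-1/4018) = ((111/224)² - 29135) - 25401/4018 = (12321/50176 - 29135) - 25401/4018 = -1461865439/50176 - 25401/4018 = -59949488311/2057216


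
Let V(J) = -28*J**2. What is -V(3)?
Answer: 252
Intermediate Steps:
-V(3) = -(-28)*3**2 = -(-28)*9 = -1*(-252) = 252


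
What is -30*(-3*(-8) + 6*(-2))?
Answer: -360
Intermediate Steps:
-30*(-3*(-8) + 6*(-2)) = -30*(24 - 12) = -30*12 = -360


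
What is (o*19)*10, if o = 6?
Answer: 1140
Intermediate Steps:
(o*19)*10 = (6*19)*10 = 114*10 = 1140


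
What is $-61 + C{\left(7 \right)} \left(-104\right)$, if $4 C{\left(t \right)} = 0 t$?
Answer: $-61$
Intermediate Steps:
$C{\left(t \right)} = 0$ ($C{\left(t \right)} = \frac{0 t}{4} = \frac{1}{4} \cdot 0 = 0$)
$-61 + C{\left(7 \right)} \left(-104\right) = -61 + 0 \left(-104\right) = -61 + 0 = -61$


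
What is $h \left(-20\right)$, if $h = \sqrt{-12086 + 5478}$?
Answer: $- 80 i \sqrt{413} \approx - 1625.8 i$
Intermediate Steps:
$h = 4 i \sqrt{413}$ ($h = \sqrt{-6608} = 4 i \sqrt{413} \approx 81.29 i$)
$h \left(-20\right) = 4 i \sqrt{413} \left(-20\right) = - 80 i \sqrt{413}$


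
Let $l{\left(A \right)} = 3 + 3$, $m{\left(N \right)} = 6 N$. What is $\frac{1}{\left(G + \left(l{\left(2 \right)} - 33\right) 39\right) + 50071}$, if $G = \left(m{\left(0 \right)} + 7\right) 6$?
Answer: $\frac{1}{49060} \approx 2.0383 \cdot 10^{-5}$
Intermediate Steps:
$G = 42$ ($G = \left(6 \cdot 0 + 7\right) 6 = \left(0 + 7\right) 6 = 7 \cdot 6 = 42$)
$l{\left(A \right)} = 6$
$\frac{1}{\left(G + \left(l{\left(2 \right)} - 33\right) 39\right) + 50071} = \frac{1}{\left(42 + \left(6 - 33\right) 39\right) + 50071} = \frac{1}{\left(42 - 1053\right) + 50071} = \frac{1}{-1011 + 50071} = \frac{1}{49060}$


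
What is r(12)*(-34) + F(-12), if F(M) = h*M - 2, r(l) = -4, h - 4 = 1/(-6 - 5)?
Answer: 958/11 ≈ 87.091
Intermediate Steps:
h = 43/11 (h = 4 + 1/(-6 - 5) = 4 + 1/(-11) = 4 - 1/11 = 43/11 ≈ 3.9091)
F(M) = -2 + 43*M/11 (F(M) = 43*M/11 - 2 = -2 + 43*M/11)
r(12)*(-34) + F(-12) = -4*(-34) + (-2 + (43/11)*(-12)) = 136 + (-2 - 516/11) = 136 - 538/11 = 958/11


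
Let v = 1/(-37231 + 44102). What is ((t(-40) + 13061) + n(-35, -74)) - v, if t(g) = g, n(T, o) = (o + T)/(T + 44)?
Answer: 804456671/61839 ≈ 13009.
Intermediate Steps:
n(T, o) = (T + o)/(44 + T)
v = 1/6871 ≈ 0.00014554
((t(-40) + 13061) + n(-35, -74)) - v = ((-40 + 13061) + (-35 - 74)/(44 - 35)) - 1*1/6871 = (13021 - 109/9) - 1/6871 = 117080/9 - 1/6871 = 804456671/61839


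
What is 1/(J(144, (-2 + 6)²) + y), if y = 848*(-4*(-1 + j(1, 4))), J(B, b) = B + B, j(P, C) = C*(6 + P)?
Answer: -1/91296 ≈ -1.0953e-5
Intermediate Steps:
J(B, b) = 2*B
y = -91584 (y = 848*(-4*(-1 + 4*(6 + 1))) = 848*(-4*(-1 + 4*7)) = 848*(-4*(-1 + 28)) = 848*(-4*27) = 848*(-108) = -91584)
1/(J(144, (-2 + 6)²) + y) = 1/(2*144 - 91584) = 1/(288 - 91584) = 1/(-91296) = -1/91296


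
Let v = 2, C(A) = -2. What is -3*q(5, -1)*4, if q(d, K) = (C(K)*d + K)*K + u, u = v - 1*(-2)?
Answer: -180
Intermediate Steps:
u = 4 (u = 2 - 1*(-2) = 2 + 2 = 4)
q(d, K) = 4 + K*(K - 2*d) (q(d, K) = (-2*d + K)*K + 4 = (K - 2*d)*K + 4 = K*(K - 2*d) + 4 = 4 + K*(K - 2*d))
-3*q(5, -1)*4 = -3*(4 + (-1)**2 - 2*(-1)*5)*4 = -3*(4 + 1 + 10)*4 = -3*15*4 = -45*4 = -180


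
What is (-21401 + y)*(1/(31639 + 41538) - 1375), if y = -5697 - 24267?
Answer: 5168262780510/73177 ≈ 7.0627e+7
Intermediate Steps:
y = -29964
(-21401 + y)*(1/(31639 + 41538) - 1375) = (-21401 - 29964)*(1/(31639 + 41538) - 1375) = -51365*(1/73177 - 1375) = -51365*(-100618374/73177) = 5168262780510/73177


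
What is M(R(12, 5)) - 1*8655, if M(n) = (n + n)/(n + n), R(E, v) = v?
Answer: -8654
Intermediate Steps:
M(n) = 1 (M(n) = (2*n)/((2*n)) = (2*n)*(1/(2*n)) = 1)
M(R(12, 5)) - 1*8655 = 1 - 1*8655 = 1 - 8655 = -8654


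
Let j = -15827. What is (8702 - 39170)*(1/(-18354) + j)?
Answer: 1475101918202/3059 ≈ 4.8222e+8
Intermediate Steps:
(8702 - 39170)*(1/(-18354) + j) = (8702 - 39170)*(1/(-18354) - 15827) = -30468*(-1/18354 - 15827) = -30468*(-290488759/18354) = 1475101918202/3059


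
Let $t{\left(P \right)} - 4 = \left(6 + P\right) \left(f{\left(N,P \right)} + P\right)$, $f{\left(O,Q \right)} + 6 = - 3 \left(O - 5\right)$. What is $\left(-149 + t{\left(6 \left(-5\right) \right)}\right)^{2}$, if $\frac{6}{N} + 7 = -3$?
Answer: $\frac{2493241}{25} \approx 99730.0$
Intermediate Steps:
$N = - \frac{3}{5}$ ($N = \frac{6}{-7 - 3} = \frac{6}{-10} = 6 \left(- \frac{1}{10}\right) = - \frac{3}{5} \approx -0.6$)
$f{\left(O,Q \right)} = 9 - 3 O$ ($f{\left(O,Q \right)} = -6 - 3 \left(O - 5\right) = -6 - 3 \left(-5 + O\right) = -6 - \left(-15 + 3 O\right) = 9 - 3 O$)
$t{\left(P \right)} = 4 + \left(6 + P\right) \left(\frac{54}{5} + P\right)$ ($t{\left(P \right)} = 4 + \left(6 + P\right) \left(\left(9 - - \frac{9}{5}\right) + P\right) = 4 + \left(6 + P\right) \left(\left(9 + \frac{9}{5}\right) + P\right) = 4 + \left(6 + P\right) \left(\frac{54}{5} + P\right)$)
$\left(-149 + t{\left(6 \left(-5\right) \right)}\right)^{2} = \left(-149 + \left(\frac{344}{5} + \left(6 \left(-5\right)\right)^{2} + \frac{84 \cdot 6 \left(-5\right)}{5}\right)\right)^{2} = \left(-149 + \left(\frac{344}{5} + \left(-30\right)^{2} + \frac{84}{5} \left(-30\right)\right)\right)^{2} = \left(-149 + \left(\frac{344}{5} + 900 - 504\right)\right)^{2} = \left(-149 + \frac{2324}{5}\right)^{2} = \left(\frac{1579}{5}\right)^{2} = \frac{2493241}{25}$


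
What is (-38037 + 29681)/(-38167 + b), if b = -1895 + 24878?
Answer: 2089/3796 ≈ 0.55032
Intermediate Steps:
b = 22983
(-38037 + 29681)/(-38167 + b) = (-38037 + 29681)/(-38167 + 22983) = -8356/(-15184) = -8356*(-1/15184) = 2089/3796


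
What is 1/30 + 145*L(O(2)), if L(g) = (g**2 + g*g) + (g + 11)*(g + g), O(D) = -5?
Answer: -43499/30 ≈ -1450.0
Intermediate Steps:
L(g) = 2*g**2 + 2*g*(11 + g) (L(g) = (g**2 + g**2) + (11 + g)*(2*g) = 2*g**2 + 2*g*(11 + g))
1/30 + 145*L(O(2)) = 1/30 + 145*(2*(-5)*(11 + 2*(-5))) = 1/30 + 145*(2*(-5)*(11 - 10)) = 1/30 + 145*(2*(-5)*1) = 1/30 + 145*(-10) = 1/30 - 1450 = -43499/30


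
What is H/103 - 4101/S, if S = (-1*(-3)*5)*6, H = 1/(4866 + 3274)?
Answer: -114612011/2515260 ≈ -45.567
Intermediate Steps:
H = 1/8140 ≈ 0.00012285
S = 90 (S = (3*5)*6 = 15*6 = 90)
H/103 - 4101/S = (1/8140)/103 - 4101/90 = (1/8140)*(1/103) - 4101*1/90 = 1/838420 - 1367/30 = -114612011/2515260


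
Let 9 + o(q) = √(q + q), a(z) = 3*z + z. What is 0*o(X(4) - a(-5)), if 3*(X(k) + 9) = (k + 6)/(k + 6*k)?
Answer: 0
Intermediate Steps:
a(z) = 4*z
X(k) = -9 + (6 + k)/(21*k) (X(k) = -9 + ((k + 6)/(k + 6*k))/3 = -9 + ((6 + k)/((7*k)))/3 = -9 + ((6 + k)*(1/(7*k)))/3 = -9 + ((6 + k)/(7*k))/3 = -9 + (6 + k)/(21*k))
o(q) = -9 + √2*√q (o(q) = -9 + √(q + q) = -9 + √(2*q) = -9 + √2*√q)
0*o(X(4) - a(-5)) = 0*(-9 + √2*√((2/21)*(3 - 94*4)/4 - 4*(-5))) = 0*(-9 + √2*√((2/21)*(¼)*(3 - 376) - 1*(-20))) = 0*(-9 + √2*√((2/21)*(¼)*(-373) + 20)) = 0*(-9 + √2*√(-373/42 + 20)) = 0*(-9 + √2*√(467/42)) = 0*(-9 + √2*(√19614/42)) = 0*(-9 + √9807/21) = 0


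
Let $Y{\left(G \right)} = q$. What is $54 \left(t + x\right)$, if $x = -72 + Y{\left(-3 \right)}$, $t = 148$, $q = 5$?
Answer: $4374$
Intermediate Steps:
$Y{\left(G \right)} = 5$
$x = -67$ ($x = -72 + 5 = -67$)
$54 \left(t + x\right) = 54 \left(148 - 67\right) = 54 \cdot 81 = 4374$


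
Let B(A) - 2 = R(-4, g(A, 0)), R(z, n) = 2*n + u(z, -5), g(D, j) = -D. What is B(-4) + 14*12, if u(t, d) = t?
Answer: 174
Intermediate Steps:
R(z, n) = z + 2*n (R(z, n) = 2*n + z = z + 2*n)
B(A) = -2 - 2*A (B(A) = 2 + (-4 + 2*(-A)) = 2 + (-4 - 2*A) = -2 - 2*A)
B(-4) + 14*12 = (-2 - 2*(-4)) + 14*12 = (-2 + 8) + 168 = 6 + 168 = 174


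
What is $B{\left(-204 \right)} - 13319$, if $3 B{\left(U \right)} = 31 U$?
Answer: $-15427$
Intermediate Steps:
$B{\left(U \right)} = \frac{31 U}{3}$
$B{\left(-204 \right)} - 13319 = \frac{31}{3} \left(-204\right) - 13319 = -2108 - 13319 = -15427$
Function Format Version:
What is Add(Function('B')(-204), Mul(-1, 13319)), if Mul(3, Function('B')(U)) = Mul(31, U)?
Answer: -15427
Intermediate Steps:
Function('B')(U) = Mul(Rational(31, 3), U) (Function('B')(U) = Mul(Rational(1, 3), Mul(31, U)) = Mul(Rational(31, 3), U))
Add(Function('B')(-204), Mul(-1, 13319)) = Add(Mul(Rational(31, 3), -204), Mul(-1, 13319)) = Add(-2108, -13319) = -15427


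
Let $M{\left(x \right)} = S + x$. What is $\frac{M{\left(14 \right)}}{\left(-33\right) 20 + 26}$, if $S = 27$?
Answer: $- \frac{41}{634} \approx -0.064669$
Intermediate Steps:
$M{\left(x \right)} = 27 + x$
$\frac{M{\left(14 \right)}}{\left(-33\right) 20 + 26} = \frac{27 + 14}{\left(-33\right) 20 + 26} = \frac{41}{-660 + 26} = \frac{41}{-634} = 41 \left(- \frac{1}{634}\right) = - \frac{41}{634}$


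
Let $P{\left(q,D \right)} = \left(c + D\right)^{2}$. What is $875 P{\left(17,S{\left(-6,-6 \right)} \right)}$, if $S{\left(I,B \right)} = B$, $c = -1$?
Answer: $42875$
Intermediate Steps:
$P{\left(q,D \right)} = \left(-1 + D\right)^{2}$
$875 P{\left(17,S{\left(-6,-6 \right)} \right)} = 875 \left(-1 - 6\right)^{2} = 875 \left(-7\right)^{2} = 875 \cdot 49 = 42875$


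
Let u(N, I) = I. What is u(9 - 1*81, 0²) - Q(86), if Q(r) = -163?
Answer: 163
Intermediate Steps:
u(9 - 1*81, 0²) - Q(86) = 0² - 1*(-163) = 0 + 163 = 163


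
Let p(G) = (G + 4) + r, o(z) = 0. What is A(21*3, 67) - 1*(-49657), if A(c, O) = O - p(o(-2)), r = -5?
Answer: 49725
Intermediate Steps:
p(G) = -1 + G (p(G) = (G + 4) - 5 = (4 + G) - 5 = -1 + G)
A(c, O) = 1 + O (A(c, O) = O - (-1 + 0) = O - 1*(-1) = O + 1 = 1 + O)
A(21*3, 67) - 1*(-49657) = (1 + 67) - 1*(-49657) = 68 + 49657 = 49725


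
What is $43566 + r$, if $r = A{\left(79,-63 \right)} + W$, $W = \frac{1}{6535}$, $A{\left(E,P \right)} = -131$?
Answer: $\frac{283847726}{6535} \approx 43435.0$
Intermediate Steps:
$W = \frac{1}{6535} \approx 0.00015302$
$r = - \frac{856084}{6535}$ ($r = -131 + \frac{1}{6535} = - \frac{856084}{6535} \approx -131.0$)
$43566 + r = 43566 - \frac{856084}{6535} = \frac{283847726}{6535}$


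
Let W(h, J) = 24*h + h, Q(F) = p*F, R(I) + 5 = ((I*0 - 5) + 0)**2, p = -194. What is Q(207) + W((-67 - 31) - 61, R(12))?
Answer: -44133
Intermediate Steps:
R(I) = 20 (R(I) = -5 + ((I*0 - 5) + 0)**2 = -5 + ((0 - 5) + 0)**2 = -5 + (-5 + 0)**2 = -5 + (-5)**2 = -5 + 25 = 20)
Q(F) = -194*F
W(h, J) = 25*h
Q(207) + W((-67 - 31) - 61, R(12)) = -194*207 + 25*((-67 - 31) - 61) = -40158 + 25*(-98 - 61) = -40158 + 25*(-159) = -40158 - 3975 = -44133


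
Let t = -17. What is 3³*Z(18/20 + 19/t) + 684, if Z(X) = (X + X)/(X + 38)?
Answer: 1463778/2141 ≈ 683.69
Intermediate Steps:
Z(X) = 2*X/(38 + X) (Z(X) = (2*X)/(38 + X) = 2*X/(38 + X))
3³*Z(18/20 + 19/t) + 684 = 3³*(2*(18/20 + 19/(-17))/(38 + (18/20 + 19/(-17)))) + 684 = 27*(2*(18*(1/20) + 19*(-1/17))/(38 + (18*(1/20) + 19*(-1/17)))) + 684 = 27*(2*(9/10 - 19/17)/(38 + (9/10 - 19/17))) + 684 = 27*(2*(-37/170)/(38 - 37/170)) + 684 = 27*(2*(-37/170)/(6423/170)) + 684 = 27*(2*(-37/170)*(170/6423)) + 684 = 27*(-74/6423) + 684 = -666/2141 + 684 = 1463778/2141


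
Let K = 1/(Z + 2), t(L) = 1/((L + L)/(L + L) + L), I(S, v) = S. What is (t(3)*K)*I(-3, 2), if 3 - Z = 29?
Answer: 1/32 ≈ 0.031250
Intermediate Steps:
Z = -26 (Z = 3 - 1*29 = 3 - 29 = -26)
t(L) = 1/(1 + L) (t(L) = 1/((2*L)/((2*L)) + L) = 1/((2*L)*(1/(2*L)) + L) = 1/(1 + L))
K = -1/24 (K = 1/(-26 + 2) = 1/(-24) = -1/24 ≈ -0.041667)
(t(3)*K)*I(-3, 2) = (-1/24/(1 + 3))*(-3) = (-1/24/4)*(-3) = ((1/4)*(-1/24))*(-3) = -1/96*(-3) = 1/32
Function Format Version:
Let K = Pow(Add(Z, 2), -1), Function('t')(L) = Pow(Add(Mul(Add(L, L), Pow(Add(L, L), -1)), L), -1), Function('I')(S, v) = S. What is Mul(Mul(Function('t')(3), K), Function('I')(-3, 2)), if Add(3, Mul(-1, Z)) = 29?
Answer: Rational(1, 32) ≈ 0.031250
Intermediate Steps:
Z = -26 (Z = Add(3, Mul(-1, 29)) = Add(3, -29) = -26)
Function('t')(L) = Pow(Add(1, L), -1) (Function('t')(L) = Pow(Add(Mul(Mul(2, L), Pow(Mul(2, L), -1)), L), -1) = Pow(Add(Mul(Mul(2, L), Mul(Rational(1, 2), Pow(L, -1))), L), -1) = Pow(Add(1, L), -1))
K = Rational(-1, 24) (K = Pow(Add(-26, 2), -1) = Pow(-24, -1) = Rational(-1, 24) ≈ -0.041667)
Mul(Mul(Function('t')(3), K), Function('I')(-3, 2)) = Mul(Mul(Pow(Add(1, 3), -1), Rational(-1, 24)), -3) = Mul(Mul(Pow(4, -1), Rational(-1, 24)), -3) = Mul(Mul(Rational(1, 4), Rational(-1, 24)), -3) = Mul(Rational(-1, 96), -3) = Rational(1, 32)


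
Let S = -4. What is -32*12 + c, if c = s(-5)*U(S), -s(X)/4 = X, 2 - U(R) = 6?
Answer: -464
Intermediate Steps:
U(R) = -4 (U(R) = 2 - 1*6 = 2 - 6 = -4)
s(X) = -4*X
c = -80 (c = -4*(-5)*(-4) = 20*(-4) = -80)
-32*12 + c = -32*12 - 80 = -384 - 80 = -464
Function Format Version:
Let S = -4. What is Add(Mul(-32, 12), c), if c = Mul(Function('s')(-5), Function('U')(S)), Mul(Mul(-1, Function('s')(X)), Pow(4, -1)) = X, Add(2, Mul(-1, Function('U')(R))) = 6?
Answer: -464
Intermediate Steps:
Function('U')(R) = -4 (Function('U')(R) = Add(2, Mul(-1, 6)) = Add(2, -6) = -4)
Function('s')(X) = Mul(-4, X)
c = -80 (c = Mul(Mul(-4, -5), -4) = Mul(20, -4) = -80)
Add(Mul(-32, 12), c) = Add(Mul(-32, 12), -80) = Add(-384, -80) = -464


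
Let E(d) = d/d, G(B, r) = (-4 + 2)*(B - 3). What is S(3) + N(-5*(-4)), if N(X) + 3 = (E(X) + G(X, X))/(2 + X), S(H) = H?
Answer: -3/2 ≈ -1.5000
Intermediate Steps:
G(B, r) = 6 - 2*B (G(B, r) = -2*(-3 + B) = 6 - 2*B)
E(d) = 1
N(X) = -3 + (7 - 2*X)/(2 + X) (N(X) = -3 + (1 + (6 - 2*X))/(2 + X) = -3 + (7 - 2*X)/(2 + X))
S(3) + N(-5*(-4)) = 3 + (1 - (-25)*(-4))/(2 - 5*(-4)) = 3 + (1 - 5*20)/(2 + 20) = 3 + (1 - 100)/22 = 3 + (1/22)*(-99) = 3 - 9/2 = -3/2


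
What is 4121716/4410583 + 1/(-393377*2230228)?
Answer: 3616065529620633913/3869494441599134348 ≈ 0.93451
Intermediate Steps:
4121716/4410583 + 1/(-393377*2230228) = 4121716*(1/4410583) - 1/393377*1/2230228 = 4121716/4410583 - 1/877320399956 = 3616065529620633913/3869494441599134348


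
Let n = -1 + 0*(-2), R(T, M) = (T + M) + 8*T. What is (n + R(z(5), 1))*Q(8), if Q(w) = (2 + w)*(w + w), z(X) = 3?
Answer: 4320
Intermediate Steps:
R(T, M) = M + 9*T (R(T, M) = (M + T) + 8*T = M + 9*T)
n = -1 (n = -1 + 0 = -1)
Q(w) = 2*w*(2 + w) (Q(w) = (2 + w)*(2*w) = 2*w*(2 + w))
(n + R(z(5), 1))*Q(8) = (-1 + (1 + 9*3))*(2*8*(2 + 8)) = (-1 + (1 + 27))*(2*8*10) = (-1 + 28)*160 = 27*160 = 4320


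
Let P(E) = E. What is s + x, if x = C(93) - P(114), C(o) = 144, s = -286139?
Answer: -286109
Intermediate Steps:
x = 30 (x = 144 - 1*114 = 144 - 114 = 30)
s + x = -286139 + 30 = -286109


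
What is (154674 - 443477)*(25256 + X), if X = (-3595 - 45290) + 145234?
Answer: -35119888815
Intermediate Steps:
X = 96349 (X = -48885 + 145234 = 96349)
(154674 - 443477)*(25256 + X) = (154674 - 443477)*(25256 + 96349) = -288803*121605 = -35119888815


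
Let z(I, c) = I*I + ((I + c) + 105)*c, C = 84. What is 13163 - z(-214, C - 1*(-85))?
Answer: -42773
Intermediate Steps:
z(I, c) = I² + c*(105 + I + c) (z(I, c) = I² + (105 + I + c)*c = I² + c*(105 + I + c))
13163 - z(-214, C - 1*(-85)) = 13163 - ((-214)² + (84 - 1*(-85))² + 105*(84 - 1*(-85)) - 214*(84 - 1*(-85))) = 13163 - (45796 + (84 + 85)² + 105*(84 + 85) - 214*(84 + 85)) = 13163 - (45796 + 169² + 105*169 - 214*169) = 13163 - (45796 + 28561 + 17745 - 36166) = 13163 - 1*55936 = 13163 - 55936 = -42773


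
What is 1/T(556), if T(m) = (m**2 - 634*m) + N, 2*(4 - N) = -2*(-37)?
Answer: -1/43401 ≈ -2.3041e-5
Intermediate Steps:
N = -33 (N = 4 - (-1)*(-37) = 4 - 1/2*74 = 4 - 37 = -33)
T(m) = -33 + m**2 - 634*m (T(m) = (m**2 - 634*m) - 33 = -33 + m**2 - 634*m)
1/T(556) = 1/(-33 + 556**2 - 634*556) = 1/(-33 + 309136 - 352504) = 1/(-43401) = -1/43401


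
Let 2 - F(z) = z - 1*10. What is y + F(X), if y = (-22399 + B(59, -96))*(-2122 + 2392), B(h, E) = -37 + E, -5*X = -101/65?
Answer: -1977179201/325 ≈ -6.0836e+6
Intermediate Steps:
X = 101/325 (X = -(-101)/(5*65) = -⅕*(-101/65) = 101/325 ≈ 0.31077)
F(z) = 12 - z (F(z) = 2 - (z - 1*10) = 2 - (z - 10) = 2 - (-10 + z) = 2 + (10 - z) = 12 - z)
y = -6083640 (y = (-22399 + (-37 - 96))*(-2122 + 2392) = (-22399 - 133)*270 = -22532*270 = -6083640)
y + F(X) = -6083640 + (12 - 1*101/325) = -6083640 + (12 - 101/325) = -6083640 + 3799/325 = -1977179201/325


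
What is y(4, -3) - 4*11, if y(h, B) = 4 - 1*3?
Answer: -43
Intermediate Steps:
y(h, B) = 1 (y(h, B) = 4 - 3 = 1)
y(4, -3) - 4*11 = 1 - 4*11 = 1 - 44 = -43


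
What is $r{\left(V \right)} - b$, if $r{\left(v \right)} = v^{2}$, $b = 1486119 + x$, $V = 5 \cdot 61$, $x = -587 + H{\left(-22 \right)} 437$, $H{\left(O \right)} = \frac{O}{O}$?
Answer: $-1392944$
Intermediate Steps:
$H{\left(O \right)} = 1$
$x = -150$ ($x = -587 + 1 \cdot 437 = -587 + 437 = -150$)
$V = 305$
$b = 1485969$ ($b = 1486119 - 150 = 1485969$)
$r{\left(V \right)} - b = 305^{2} - 1485969 = 93025 - 1485969 = -1392944$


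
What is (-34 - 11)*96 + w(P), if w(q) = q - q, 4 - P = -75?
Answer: -4320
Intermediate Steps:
P = 79 (P = 4 - 1*(-75) = 4 + 75 = 79)
w(q) = 0
(-34 - 11)*96 + w(P) = (-34 - 11)*96 + 0 = -45*96 + 0 = -4320 + 0 = -4320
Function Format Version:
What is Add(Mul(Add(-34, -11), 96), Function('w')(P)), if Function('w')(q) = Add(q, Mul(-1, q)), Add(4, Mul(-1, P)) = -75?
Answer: -4320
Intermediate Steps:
P = 79 (P = Add(4, Mul(-1, -75)) = Add(4, 75) = 79)
Function('w')(q) = 0
Add(Mul(Add(-34, -11), 96), Function('w')(P)) = Add(Mul(Add(-34, -11), 96), 0) = Add(Mul(-45, 96), 0) = Add(-4320, 0) = -4320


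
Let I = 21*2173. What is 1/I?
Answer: 1/45633 ≈ 2.1914e-5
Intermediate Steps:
I = 45633
1/I = 1/45633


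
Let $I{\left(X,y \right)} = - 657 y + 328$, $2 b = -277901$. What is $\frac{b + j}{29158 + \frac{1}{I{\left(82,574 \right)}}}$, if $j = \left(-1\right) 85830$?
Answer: $- \frac{84695044595}{10986442819} \approx -7.7091$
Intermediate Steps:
$b = - \frac{277901}{2}$ ($b = \frac{1}{2} \left(-277901\right) = - \frac{277901}{2} \approx -1.3895 \cdot 10^{5}$)
$j = -85830$
$I{\left(X,y \right)} = 328 - 657 y$
$\frac{b + j}{29158 + \frac{1}{I{\left(82,574 \right)}}} = \frac{- \frac{277901}{2} - 85830}{29158 + \frac{1}{328 - 377118}} = - \frac{449561}{2 \left(29158 + \frac{1}{328 - 377118}\right)} = - \frac{449561}{2 \left(29158 + \frac{1}{-376790}\right)} = - \frac{449561}{2 \left(29158 - \frac{1}{376790}\right)} = - \frac{449561}{2 \cdot \frac{10986442819}{376790}} = \left(- \frac{449561}{2}\right) \frac{376790}{10986442819} = - \frac{84695044595}{10986442819}$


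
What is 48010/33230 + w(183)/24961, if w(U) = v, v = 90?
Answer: 120136831/82945403 ≈ 1.4484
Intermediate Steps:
w(U) = 90
48010/33230 + w(183)/24961 = 48010/33230 + 90/24961 = 48010*(1/33230) + 90*(1/24961) = 4801/3323 + 90/24961 = 120136831/82945403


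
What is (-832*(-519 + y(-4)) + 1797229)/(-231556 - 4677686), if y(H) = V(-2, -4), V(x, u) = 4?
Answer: -741903/1636414 ≈ -0.45337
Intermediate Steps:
y(H) = 4
(-832*(-519 + y(-4)) + 1797229)/(-231556 - 4677686) = (-832*(-519 + 4) + 1797229)/(-231556 - 4677686) = (-832*(-515) + 1797229)/(-4909242) = (428480 + 1797229)*(-1/4909242) = 2225709*(-1/4909242) = -741903/1636414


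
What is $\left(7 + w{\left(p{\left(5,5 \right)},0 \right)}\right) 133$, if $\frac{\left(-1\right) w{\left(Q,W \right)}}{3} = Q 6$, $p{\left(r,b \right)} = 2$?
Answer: $-3857$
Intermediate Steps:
$w{\left(Q,W \right)} = - 18 Q$ ($w{\left(Q,W \right)} = - 3 Q 6 = - 3 \cdot 6 Q = - 18 Q$)
$\left(7 + w{\left(p{\left(5,5 \right)},0 \right)}\right) 133 = \left(7 - 36\right) 133 = \left(-29\right) 133 = -3857$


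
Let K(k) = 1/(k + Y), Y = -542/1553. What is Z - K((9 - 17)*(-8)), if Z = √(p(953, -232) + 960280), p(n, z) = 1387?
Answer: -1553/98850 + √961667 ≈ 980.63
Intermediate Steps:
Y = -542/1553 (Y = -542*1/1553 = -542/1553 ≈ -0.34900)
K(k) = 1/(-542/1553 + k) (K(k) = 1/(k - 542/1553) = 1/(-542/1553 + k))
Z = √961667 (Z = √(1387 + 960280) = √961667 ≈ 980.65)
Z - K((9 - 17)*(-8)) = √961667 - 1553/(-542 + 1553*((9 - 17)*(-8))) = √961667 - 1553/(-542 + 1553*(-8*(-8))) = √961667 - 1553/(-542 + 1553*64) = √961667 - 1553/(-542 + 99392) = √961667 - 1553/98850 = -1553/98850 + √961667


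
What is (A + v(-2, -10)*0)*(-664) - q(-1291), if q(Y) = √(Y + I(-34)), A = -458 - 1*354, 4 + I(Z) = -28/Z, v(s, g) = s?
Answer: 539168 - 7*I*√7633/17 ≈ 5.3917e+5 - 35.975*I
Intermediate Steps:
I(Z) = -4 - 28/Z
A = -812 (A = -458 - 354 = -812)
q(Y) = √(-54/17 + Y) (q(Y) = √(Y + (-4 - 28/(-34))) = √(Y + (-4 - 28*(-1/34))) = √(Y + (-4 + 14/17)) = √(Y - 54/17) = √(-54/17 + Y))
(A + v(-2, -10)*0)*(-664) - q(-1291) = (-812 - 2*0)*(-664) - √(-918 + 289*(-1291))/17 = (-812 + 0)*(-664) - √(-918 - 373099)/17 = -812*(-664) - √(-374017)/17 = 539168 - 7*I*√7633/17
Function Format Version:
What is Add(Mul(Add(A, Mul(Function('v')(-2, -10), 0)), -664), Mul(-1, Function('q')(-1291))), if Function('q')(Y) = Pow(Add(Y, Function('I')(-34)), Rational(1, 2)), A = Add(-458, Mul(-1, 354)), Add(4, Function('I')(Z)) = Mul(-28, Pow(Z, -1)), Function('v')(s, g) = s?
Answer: Add(539168, Mul(Rational(-7, 17), I, Pow(7633, Rational(1, 2)))) ≈ Add(5.3917e+5, Mul(-35.975, I))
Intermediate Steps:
Function('I')(Z) = Add(-4, Mul(-28, Pow(Z, -1)))
A = -812 (A = Add(-458, -354) = -812)
Function('q')(Y) = Pow(Add(Rational(-54, 17), Y), Rational(1, 2)) (Function('q')(Y) = Pow(Add(Y, Add(-4, Mul(-28, Pow(-34, -1)))), Rational(1, 2)) = Pow(Add(Y, Add(-4, Mul(-28, Rational(-1, 34)))), Rational(1, 2)) = Pow(Add(Y, Add(-4, Rational(14, 17))), Rational(1, 2)) = Pow(Add(Y, Rational(-54, 17)), Rational(1, 2)) = Pow(Add(Rational(-54, 17), Y), Rational(1, 2)))
Add(Mul(Add(A, Mul(Function('v')(-2, -10), 0)), -664), Mul(-1, Function('q')(-1291))) = Add(Mul(Add(-812, Mul(-2, 0)), -664), Mul(-1, Mul(Rational(1, 17), Pow(Add(-918, Mul(289, -1291)), Rational(1, 2))))) = Add(Mul(Add(-812, 0), -664), Mul(-1, Mul(Rational(1, 17), Pow(Add(-918, -373099), Rational(1, 2))))) = Add(Mul(-812, -664), Mul(-1, Mul(Rational(1, 17), Pow(-374017, Rational(1, 2))))) = Add(539168, Mul(-1, Mul(Rational(1, 17), Mul(7, I, Pow(7633, Rational(1, 2)))))) = Add(539168, Mul(-1, Mul(Rational(7, 17), I, Pow(7633, Rational(1, 2))))) = Add(539168, Mul(Rational(-7, 17), I, Pow(7633, Rational(1, 2))))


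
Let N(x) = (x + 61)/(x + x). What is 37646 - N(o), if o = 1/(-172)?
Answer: 85783/2 ≈ 42892.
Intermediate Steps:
o = -1/172 ≈ -0.0058140
N(x) = (61 + x)/(2*x) (N(x) = (61 + x)/((2*x)) = (61 + x)*(1/(2*x)) = (61 + x)/(2*x))
37646 - N(o) = 37646 - (61 - 1/172)/(2*(-1/172)) = 37646 - (-172)*10491/(2*172) = 37646 - 1*(-10491/2) = 37646 + 10491/2 = 85783/2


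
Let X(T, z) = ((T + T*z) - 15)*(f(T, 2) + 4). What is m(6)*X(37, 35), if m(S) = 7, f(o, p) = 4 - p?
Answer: 55314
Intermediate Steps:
X(T, z) = -90 + 6*T + 6*T*z (X(T, z) = ((T + T*z) - 15)*((4 - 1*2) + 4) = (-15 + T + T*z)*((4 - 2) + 4) = (-15 + T + T*z)*(2 + 4) = (-15 + T + T*z)*6 = -90 + 6*T + 6*T*z)
m(6)*X(37, 35) = 7*(-90 + 6*37 + 6*37*35) = 7*(-90 + 222 + 7770) = 7*7902 = 55314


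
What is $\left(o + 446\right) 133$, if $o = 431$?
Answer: $116641$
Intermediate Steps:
$\left(o + 446\right) 133 = \left(431 + 446\right) 133 = 877 \cdot 133 = 116641$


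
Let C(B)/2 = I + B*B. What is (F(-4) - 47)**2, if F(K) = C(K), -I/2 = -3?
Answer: 9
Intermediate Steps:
I = 6 (I = -2*(-3) = 6)
C(B) = 12 + 2*B**2 (C(B) = 2*(6 + B*B) = 2*(6 + B**2) = 12 + 2*B**2)
F(K) = 12 + 2*K**2
(F(-4) - 47)**2 = ((12 + 2*(-4)**2) - 47)**2 = ((12 + 2*16) - 47)**2 = ((12 + 32) - 47)**2 = (44 - 47)**2 = (-3)**2 = 9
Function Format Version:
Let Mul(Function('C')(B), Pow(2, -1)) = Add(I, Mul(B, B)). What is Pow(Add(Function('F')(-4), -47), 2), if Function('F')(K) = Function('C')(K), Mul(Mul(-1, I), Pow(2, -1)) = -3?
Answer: 9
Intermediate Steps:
I = 6 (I = Mul(-2, -3) = 6)
Function('C')(B) = Add(12, Mul(2, Pow(B, 2))) (Function('C')(B) = Mul(2, Add(6, Mul(B, B))) = Mul(2, Add(6, Pow(B, 2))) = Add(12, Mul(2, Pow(B, 2))))
Function('F')(K) = Add(12, Mul(2, Pow(K, 2)))
Pow(Add(Function('F')(-4), -47), 2) = Pow(Add(Add(12, Mul(2, Pow(-4, 2))), -47), 2) = Pow(Add(Add(12, Mul(2, 16)), -47), 2) = Pow(Add(Add(12, 32), -47), 2) = Pow(Add(44, -47), 2) = Pow(-3, 2) = 9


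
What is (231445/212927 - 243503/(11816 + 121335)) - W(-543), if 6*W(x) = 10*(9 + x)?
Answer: 25211753019444/28351442977 ≈ 889.26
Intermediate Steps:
W(x) = 15 + 5*x/3 (W(x) = (10*(9 + x))/6 = (90 + 10*x)/6 = 15 + 5*x/3)
(231445/212927 - 243503/(11816 + 121335)) - W(-543) = (231445/212927 - 243503/(11816 + 121335)) - (15 + (5/3)*(-543)) = (231445*(1/212927) - 243503/133151) - (15 - 905) = (231445/212927 - 243503*1/133151) - 1*(-890) = (231445/212927 - 243503/133151) + 890 = -21031230086/28351442977 + 890 = 25211753019444/28351442977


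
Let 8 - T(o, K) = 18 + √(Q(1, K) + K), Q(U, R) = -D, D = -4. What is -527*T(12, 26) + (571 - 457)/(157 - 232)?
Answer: 131712/25 + 527*√30 ≈ 8155.0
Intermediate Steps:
Q(U, R) = 4 (Q(U, R) = -1*(-4) = 4)
T(o, K) = -10 - √(4 + K) (T(o, K) = 8 - (18 + √(4 + K)) = 8 + (-18 - √(4 + K)) = -10 - √(4 + K))
-527*T(12, 26) + (571 - 457)/(157 - 232) = -527*(-10 - √(4 + 26)) + (571 - 457)/(157 - 232) = -527*(-10 - √30) + 114/(-75) = (5270 + 527*√30) + 114*(-1/75) = (5270 + 527*√30) - 38/25 = 131712/25 + 527*√30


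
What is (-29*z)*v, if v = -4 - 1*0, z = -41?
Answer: -4756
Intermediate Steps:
v = -4 (v = -4 + 0 = -4)
(-29*z)*v = -29*(-41)*(-4) = 1189*(-4) = -4756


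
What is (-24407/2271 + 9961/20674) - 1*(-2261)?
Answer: 105673459807/46950654 ≈ 2250.7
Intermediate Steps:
(-24407/2271 + 9961/20674) - 1*(-2261) = (-24407*1/2271 + 9961*(1/20674)) + 2261 = (-24407/2271 + 9961/20674) + 2261 = -481968887/46950654 + 2261 = 105673459807/46950654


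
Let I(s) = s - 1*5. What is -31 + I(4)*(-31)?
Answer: 0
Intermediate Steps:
I(s) = -5 + s (I(s) = s - 5 = -5 + s)
-31 + I(4)*(-31) = -31 + (-5 + 4)*(-31) = -31 - 1*(-31) = -31 + 31 = 0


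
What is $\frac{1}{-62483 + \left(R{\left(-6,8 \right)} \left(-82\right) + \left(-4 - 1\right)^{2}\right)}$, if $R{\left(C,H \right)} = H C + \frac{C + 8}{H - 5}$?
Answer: $- \frac{3}{175730} \approx -1.7072 \cdot 10^{-5}$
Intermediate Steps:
$R{\left(C,H \right)} = C H + \frac{8 + C}{-5 + H}$
$\frac{1}{-62483 + \left(R{\left(-6,8 \right)} \left(-82\right) + \left(-4 - 1\right)^{2}\right)} = \frac{1}{-62483 + \left(\frac{8 - 6 - 6 \cdot 8^{2} - \left(-30\right) 8}{-5 + 8} \left(-82\right) + \left(-4 - 1\right)^{2}\right)} = \frac{1}{-62483 + \left(\frac{8 - 6 - 384 + 240}{3} \left(-82\right) + \left(-5\right)^{2}\right)} = \frac{1}{-62483 + \left(\frac{8 - 6 - 384 + 240}{3} \left(-82\right) + 25\right)} = \frac{1}{-62483 + \left(\frac{1}{3} \left(-142\right) \left(-82\right) + 25\right)} = \frac{1}{-62483 + \left(\left(- \frac{142}{3}\right) \left(-82\right) + 25\right)} = \frac{1}{-62483 + \left(\frac{11644}{3} + 25\right)} = \frac{1}{-62483 + \frac{11719}{3}} = \frac{1}{- \frac{175730}{3}} = - \frac{3}{175730}$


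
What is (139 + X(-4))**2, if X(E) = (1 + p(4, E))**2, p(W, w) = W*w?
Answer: 132496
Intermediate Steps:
X(E) = (1 + 4*E)**2
(139 + X(-4))**2 = (139 + (1 + 4*(-4))**2)**2 = (139 + (1 - 16)**2)**2 = (139 + (-15)**2)**2 = (139 + 225)**2 = 364**2 = 132496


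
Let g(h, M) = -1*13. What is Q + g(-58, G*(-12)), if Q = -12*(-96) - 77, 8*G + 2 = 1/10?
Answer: 1062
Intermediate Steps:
G = -19/80 (G = -¼ + (⅛)/10 = -¼ + (⅛)*(⅒) = -¼ + 1/80 = -19/80 ≈ -0.23750)
Q = 1075 (Q = 1152 - 77 = 1075)
g(h, M) = -13
Q + g(-58, G*(-12)) = 1075 - 13 = 1062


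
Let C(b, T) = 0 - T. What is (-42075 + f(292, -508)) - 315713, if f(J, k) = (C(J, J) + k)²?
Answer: 282212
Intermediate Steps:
C(b, T) = -T
f(J, k) = (k - J)² (f(J, k) = (-J + k)² = (k - J)²)
(-42075 + f(292, -508)) - 315713 = (-42075 + (292 - 1*(-508))²) - 315713 = (-42075 + (292 + 508)²) - 315713 = (-42075 + 800²) - 315713 = (-42075 + 640000) - 315713 = 597925 - 315713 = 282212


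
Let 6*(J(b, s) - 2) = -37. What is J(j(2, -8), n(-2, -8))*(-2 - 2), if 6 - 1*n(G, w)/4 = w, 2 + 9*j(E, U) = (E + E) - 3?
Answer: 50/3 ≈ 16.667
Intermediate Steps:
j(E, U) = -5/9 + 2*E/9 (j(E, U) = -2/9 + ((E + E) - 3)/9 = -2/9 + (2*E - 3)/9 = -2/9 + (-3 + 2*E)/9 = -2/9 + (-⅓ + 2*E/9) = -5/9 + 2*E/9)
n(G, w) = 24 - 4*w
J(b, s) = -25/6 (J(b, s) = 2 + (⅙)*(-37) = 2 - 37/6 = -25/6)
J(j(2, -8), n(-2, -8))*(-2 - 2) = -25*(-2 - 2)/6 = -25/6*(-4) = 50/3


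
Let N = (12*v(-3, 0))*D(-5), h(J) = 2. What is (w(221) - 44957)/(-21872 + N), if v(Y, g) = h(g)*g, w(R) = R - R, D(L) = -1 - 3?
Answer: 44957/21872 ≈ 2.0555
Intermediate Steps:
D(L) = -4
w(R) = 0
v(Y, g) = 2*g
N = 0 (N = (12*(2*0))*(-4) = (12*0)*(-4) = 0*(-4) = 0)
(w(221) - 44957)/(-21872 + N) = (0 - 44957)/(-21872 + 0) = -44957/(-21872) = -44957*(-1/21872) = 44957/21872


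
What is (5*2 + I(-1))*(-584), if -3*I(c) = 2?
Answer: -16352/3 ≈ -5450.7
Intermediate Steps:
I(c) = -⅔ (I(c) = -⅓*2 = -⅔)
(5*2 + I(-1))*(-584) = (5*2 - ⅔)*(-584) = (10 - ⅔)*(-584) = (28/3)*(-584) = -16352/3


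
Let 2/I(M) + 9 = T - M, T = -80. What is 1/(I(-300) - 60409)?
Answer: -211/12746297 ≈ -1.6554e-5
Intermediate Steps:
I(M) = 2/(-89 - M) (I(M) = 2/(-9 + (-80 - M)) = 2/(-89 - M))
1/(I(-300) - 60409) = 1/(-2/(89 - 300) - 60409) = 1/(-2/(-211) - 60409) = 1/(-2*(-1/211) - 60409) = 1/(2/211 - 60409) = 1/(-12746297/211) = -211/12746297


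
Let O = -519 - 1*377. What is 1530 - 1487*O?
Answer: 1333882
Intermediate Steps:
O = -896 (O = -519 - 377 = -896)
1530 - 1487*O = 1530 - 1487*(-896) = 1530 + 1332352 = 1333882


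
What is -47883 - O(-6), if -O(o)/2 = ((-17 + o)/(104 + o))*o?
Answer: -2346129/49 ≈ -47880.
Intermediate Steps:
O(o) = -2*o*(-17 + o)/(104 + o) (O(o) = -2*(-17 + o)/(104 + o)*o = -2*o*(-17 + o)/(104 + o))
-47883 - O(-6) = -47883 - 2*(-6)*(17 - 1*(-6))/(104 - 6) = -47883 - 2*(-6)*(17 + 6)/98 = -47883 - 2*(-6)*23/98 = -47883 - 1*(-138/49) = -47883 + 138/49 = -2346129/49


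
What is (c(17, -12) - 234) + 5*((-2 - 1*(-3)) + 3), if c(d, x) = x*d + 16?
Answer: -402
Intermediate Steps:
c(d, x) = 16 + d*x (c(d, x) = d*x + 16 = 16 + d*x)
(c(17, -12) - 234) + 5*((-2 - 1*(-3)) + 3) = ((16 + 17*(-12)) - 234) + 5*((-2 - 1*(-3)) + 3) = ((16 - 204) - 234) + 5*((-2 + 3) + 3) = (-188 - 234) + 5*(1 + 3) = -422 + 5*4 = -422 + 20 = -402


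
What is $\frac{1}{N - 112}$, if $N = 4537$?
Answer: $\frac{1}{4425} \approx 0.00022599$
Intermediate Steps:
$\frac{1}{N - 112} = \frac{1}{4537 - 112} = \frac{1}{4425}$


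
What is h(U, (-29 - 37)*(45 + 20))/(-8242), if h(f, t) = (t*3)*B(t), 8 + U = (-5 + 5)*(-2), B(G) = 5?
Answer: 2475/317 ≈ 7.8076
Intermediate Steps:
U = -8 (U = -8 + (-5 + 5)*(-2) = -8 + 0*(-2) = -8 + 0 = -8)
h(f, t) = 15*t (h(f, t) = (t*3)*5 = (3*t)*5 = 15*t)
h(U, (-29 - 37)*(45 + 20))/(-8242) = (15*((-29 - 37)*(45 + 20)))/(-8242) = (15*(-66*65))*(-1/8242) = (15*(-4290))*(-1/8242) = -64350*(-1/8242) = 2475/317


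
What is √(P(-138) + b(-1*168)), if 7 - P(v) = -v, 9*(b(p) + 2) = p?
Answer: I*√1365/3 ≈ 12.315*I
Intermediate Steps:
b(p) = -2 + p/9
P(v) = 7 + v (P(v) = 7 - (-1)*v = 7 + v)
√(P(-138) + b(-1*168)) = √((7 - 138) + (-2 + (-1*168)/9)) = √(-131 + (-2 + (⅑)*(-168))) = √(-131 + (-2 - 56/3)) = √(-131 - 62/3) = √(-455/3) = I*√1365/3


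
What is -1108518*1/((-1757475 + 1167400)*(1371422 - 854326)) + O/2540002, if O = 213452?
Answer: 16283111814342859/193754795659711100 ≈ 0.084040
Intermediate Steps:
-1108518*1/((-1757475 + 1167400)*(1371422 - 854326)) + O/2540002 = -1108518*1/((-1757475 + 1167400)*(1371422 - 854326)) + 213452/2540002 = -1108518/(517096*(-590075)) + 213452*(1/2540002) = -1108518/(-305125422200) + 106726/1270001 = -1108518*(-1/305125422200) + 106726/1270001 = 554259/152562711100 + 106726/1270001 = 16283111814342859/193754795659711100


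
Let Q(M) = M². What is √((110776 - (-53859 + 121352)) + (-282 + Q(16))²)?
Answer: √43959 ≈ 209.66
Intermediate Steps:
√((110776 - (-53859 + 121352)) + (-282 + Q(16))²) = √((110776 - (-53859 + 121352)) + (-282 + 16²)²) = √((110776 - 1*67493) + (-282 + 256)²) = √((110776 - 67493) + (-26)²) = √(43283 + 676) = √43959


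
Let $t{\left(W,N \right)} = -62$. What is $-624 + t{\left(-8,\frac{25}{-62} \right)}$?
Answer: $-686$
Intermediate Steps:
$-624 + t{\left(-8,\frac{25}{-62} \right)} = -624 - 62 = -686$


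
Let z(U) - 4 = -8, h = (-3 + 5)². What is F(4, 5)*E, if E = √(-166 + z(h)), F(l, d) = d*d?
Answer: 25*I*√170 ≈ 325.96*I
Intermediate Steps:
F(l, d) = d²
h = 4 (h = 2² = 4)
z(U) = -4 (z(U) = 4 - 8 = -4)
E = I*√170 (E = √(-166 - 4) = √(-170) = I*√170 ≈ 13.038*I)
F(4, 5)*E = 5²*(I*√170) = 25*(I*√170) = 25*I*√170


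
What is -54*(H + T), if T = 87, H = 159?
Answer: -13284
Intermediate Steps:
-54*(H + T) = -54*(159 + 87) = -54*246 = -13284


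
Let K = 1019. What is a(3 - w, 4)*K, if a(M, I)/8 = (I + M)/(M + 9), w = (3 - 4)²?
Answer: 48912/11 ≈ 4446.5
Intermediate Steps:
w = 1 (w = (-1)² = 1)
a(M, I) = 8*(I + M)/(9 + M) (a(M, I) = 8*((I + M)/(M + 9)) = 8*((I + M)/(9 + M)) = 8*(I + M)/(9 + M))
a(3 - w, 4)*K = (8*(4 + (3 - 1*1))/(9 + (3 - 1*1)))*1019 = (8*(4 + (3 - 1))/(9 + (3 - 1)))*1019 = (8*(4 + 2)/(9 + 2))*1019 = (8*6/11)*1019 = (8*(1/11)*6)*1019 = (48/11)*1019 = 48912/11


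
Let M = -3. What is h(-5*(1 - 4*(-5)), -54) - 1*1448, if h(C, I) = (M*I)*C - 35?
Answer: -18493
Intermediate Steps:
h(C, I) = -35 - 3*C*I (h(C, I) = (-3*I)*C - 35 = -3*C*I - 35 = -35 - 3*C*I)
h(-5*(1 - 4*(-5)), -54) - 1*1448 = (-35 - 3*(-5*(1 - 4*(-5)))*(-54)) - 1*1448 = (-35 - 3*(-5*(1 + 20))*(-54)) - 1448 = (-35 - 3*(-5*21)*(-54)) - 1448 = (-35 - 3*(-105)*(-54)) - 1448 = (-35 - 17010) - 1448 = -17045 - 1448 = -18493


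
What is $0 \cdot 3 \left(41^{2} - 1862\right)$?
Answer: $0$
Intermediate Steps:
$0 \cdot 3 \left(41^{2} - 1862\right) = 0 \left(1681 - 1862\right) = 0 \left(-181\right) = 0$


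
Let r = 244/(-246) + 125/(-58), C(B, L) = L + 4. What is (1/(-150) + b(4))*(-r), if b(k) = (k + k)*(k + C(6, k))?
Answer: 323271949/1070100 ≈ 302.10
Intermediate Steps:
C(B, L) = 4 + L
r = -22451/7134 (r = 244*(-1/246) + 125*(-1/58) = -122/123 - 125/58 = -22451/7134 ≈ -3.1470)
b(k) = 2*k*(4 + 2*k) (b(k) = (k + k)*(k + (4 + k)) = (2*k)*(4 + 2*k) = 2*k*(4 + 2*k))
(1/(-150) + b(4))*(-r) = (1/(-150) + 4*4*(2 + 4))*(-1*(-22451/7134)) = (-1/150 + 4*4*6)*(22451/7134) = (-1/150 + 96)*(22451/7134) = (14399/150)*(22451/7134) = 323271949/1070100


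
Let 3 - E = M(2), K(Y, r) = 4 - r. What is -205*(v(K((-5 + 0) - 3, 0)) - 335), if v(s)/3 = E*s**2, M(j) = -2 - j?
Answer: -205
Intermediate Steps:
E = 7 (E = 3 - (-2 - 1*2) = 3 - (-2 - 2) = 3 - 1*(-4) = 3 + 4 = 7)
v(s) = 21*s**2 (v(s) = 3*(7*s**2) = 21*s**2)
-205*(v(K((-5 + 0) - 3, 0)) - 335) = -205*(21*(4 - 1*0)**2 - 335) = -205*(21*(4 + 0)**2 - 335) = -205*(21*4**2 - 335) = -205*(21*16 - 335) = -205*(336 - 335) = -205*1 = -205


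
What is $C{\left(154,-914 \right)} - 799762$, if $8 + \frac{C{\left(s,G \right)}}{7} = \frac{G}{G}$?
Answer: $-799811$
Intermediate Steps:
$C{\left(s,G \right)} = -49$ ($C{\left(s,G \right)} = -56 + 7 \frac{G}{G} = -56 + 7 \cdot 1 = -56 + 7 = -49$)
$C{\left(154,-914 \right)} - 799762 = -49 - 799762 = -799811$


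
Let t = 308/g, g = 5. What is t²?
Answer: 94864/25 ≈ 3794.6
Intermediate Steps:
t = 308/5 ≈ 61.600
t² = (308/5)² = 94864/25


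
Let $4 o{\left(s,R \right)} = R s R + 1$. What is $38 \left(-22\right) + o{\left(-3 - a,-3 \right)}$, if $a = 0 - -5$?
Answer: $- \frac{3415}{4} \approx -853.75$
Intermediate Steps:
$a = 5$ ($a = 0 + 5 = 5$)
$o{\left(s,R \right)} = \frac{1}{4} + \frac{s R^{2}}{4}$ ($o{\left(s,R \right)} = \frac{R s R + 1}{4} = \frac{s R^{2} + 1}{4} = \frac{1 + s R^{2}}{4} = \frac{1}{4} + \frac{s R^{2}}{4}$)
$38 \left(-22\right) + o{\left(-3 - a,-3 \right)} = 38 \left(-22\right) + \left(\frac{1}{4} + \frac{\left(-3 - 5\right) \left(-3\right)^{2}}{4}\right) = -836 + \left(\frac{1}{4} + \frac{1}{4} \left(-3 - 5\right) 9\right) = -836 + \left(\frac{1}{4} + \frac{1}{4} \left(-8\right) 9\right) = -836 + \left(\frac{1}{4} - 18\right) = -836 - \frac{71}{4} = - \frac{3415}{4}$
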